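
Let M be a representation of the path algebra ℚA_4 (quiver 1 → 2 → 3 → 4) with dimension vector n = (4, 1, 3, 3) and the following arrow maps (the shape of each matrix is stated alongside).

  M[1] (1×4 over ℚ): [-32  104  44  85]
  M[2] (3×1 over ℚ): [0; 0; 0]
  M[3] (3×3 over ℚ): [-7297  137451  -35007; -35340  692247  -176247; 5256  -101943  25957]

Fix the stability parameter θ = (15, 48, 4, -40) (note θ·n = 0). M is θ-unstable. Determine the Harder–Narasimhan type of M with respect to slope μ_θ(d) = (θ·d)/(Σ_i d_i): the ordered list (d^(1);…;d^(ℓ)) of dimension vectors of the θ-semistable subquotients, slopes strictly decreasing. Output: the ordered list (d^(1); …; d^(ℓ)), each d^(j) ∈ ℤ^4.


Interval decomposition of M: I[1,1]^3, I[1,2], I[3,4]^3.
HN type (ℓ=3): μ^(1)=48; μ^(2)=15; μ^(3)=-18

((0, 1, 0, 0); (4, 0, 0, 0); (0, 0, 3, 3))


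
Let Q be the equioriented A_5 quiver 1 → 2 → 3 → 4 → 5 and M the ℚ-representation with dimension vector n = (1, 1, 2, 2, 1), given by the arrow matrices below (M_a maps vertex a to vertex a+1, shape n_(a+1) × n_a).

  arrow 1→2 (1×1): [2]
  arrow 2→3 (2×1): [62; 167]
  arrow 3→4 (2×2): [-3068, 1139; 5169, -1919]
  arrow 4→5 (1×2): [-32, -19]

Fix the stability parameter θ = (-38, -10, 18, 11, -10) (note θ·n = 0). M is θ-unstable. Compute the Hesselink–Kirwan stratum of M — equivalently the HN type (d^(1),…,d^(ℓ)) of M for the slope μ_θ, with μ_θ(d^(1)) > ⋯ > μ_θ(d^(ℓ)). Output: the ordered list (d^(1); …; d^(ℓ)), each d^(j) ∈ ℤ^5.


Barcode: M ≅ I[1,5], I[3,4]. HN layers by μ_θ (4 steps, strictly decreasing):
  μ^(1)=29/2; μ^(2)=19/3; μ^(3)=-10; μ^(4)=-38

((0, 0, 1, 1, 0); (0, 0, 1, 1, 1); (0, 1, 0, 0, 0); (1, 0, 0, 0, 0))


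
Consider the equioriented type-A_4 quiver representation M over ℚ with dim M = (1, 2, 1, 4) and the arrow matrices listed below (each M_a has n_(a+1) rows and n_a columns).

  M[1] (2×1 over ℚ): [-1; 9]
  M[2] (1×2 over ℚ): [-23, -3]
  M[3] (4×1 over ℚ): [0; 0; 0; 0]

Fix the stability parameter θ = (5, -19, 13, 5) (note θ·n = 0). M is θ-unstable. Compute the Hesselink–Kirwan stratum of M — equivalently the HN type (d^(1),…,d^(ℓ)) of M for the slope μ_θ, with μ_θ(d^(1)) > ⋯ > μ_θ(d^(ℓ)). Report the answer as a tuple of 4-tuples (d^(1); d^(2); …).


Via rank(M_{q-1}∘⋯∘M_p): M ≅ I[1,3], I[2,2], I[4,4]^4.
μ_θ-semistable layers: μ^(1)=13; μ^(2)=5; μ^(3)=-7; μ^(4)=-19

((0, 0, 1, 0); (0, 0, 0, 4); (1, 1, 0, 0); (0, 1, 0, 0))


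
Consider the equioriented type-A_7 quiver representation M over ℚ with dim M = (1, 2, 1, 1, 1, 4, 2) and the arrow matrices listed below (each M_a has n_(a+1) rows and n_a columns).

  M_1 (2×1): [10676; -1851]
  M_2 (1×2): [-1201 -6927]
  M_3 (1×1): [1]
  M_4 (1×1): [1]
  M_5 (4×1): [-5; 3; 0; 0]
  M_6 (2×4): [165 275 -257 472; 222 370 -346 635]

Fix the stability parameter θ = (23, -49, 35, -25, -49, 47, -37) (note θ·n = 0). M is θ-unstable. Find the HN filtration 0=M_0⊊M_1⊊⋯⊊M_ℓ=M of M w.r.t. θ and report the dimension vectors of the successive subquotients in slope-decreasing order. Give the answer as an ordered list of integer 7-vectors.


Via rank(M_{q-1}∘⋯∘M_p): M ≅ I[1,6], I[2,2], I[6,6], I[6,7]^2.
μ_θ-semistable layers: μ^(1)=47; μ^(2)=5; μ^(3)=-13; μ^(4)=-49

((0, 0, 0, 0, 0, 2, 0); (0, 0, 0, 0, 0, 2, 2); (1, 1, 1, 1, 1, 0, 0); (0, 1, 0, 0, 0, 0, 0))


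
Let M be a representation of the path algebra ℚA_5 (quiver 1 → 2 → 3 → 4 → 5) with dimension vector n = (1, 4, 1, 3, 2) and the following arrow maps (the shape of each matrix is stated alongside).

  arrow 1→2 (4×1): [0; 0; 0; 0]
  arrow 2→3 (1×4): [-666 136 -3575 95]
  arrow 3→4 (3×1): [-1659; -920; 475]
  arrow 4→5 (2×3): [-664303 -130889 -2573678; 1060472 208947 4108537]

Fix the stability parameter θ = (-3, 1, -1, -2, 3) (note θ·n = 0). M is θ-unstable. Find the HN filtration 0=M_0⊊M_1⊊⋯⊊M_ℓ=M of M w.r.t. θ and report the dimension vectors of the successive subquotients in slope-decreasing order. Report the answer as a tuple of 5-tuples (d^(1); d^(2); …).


Interval decomposition of M: I[1,1], I[2,2]^3, I[2,5], I[4,4], I[4,5].
HN type (ℓ=5): μ^(1)=3; μ^(2)=1; μ^(3)=-2/3; μ^(4)=-2; μ^(5)=-3

((0, 0, 0, 0, 2); (0, 3, 0, 0, 0); (0, 1, 1, 1, 0); (0, 0, 0, 2, 0); (1, 0, 0, 0, 0))


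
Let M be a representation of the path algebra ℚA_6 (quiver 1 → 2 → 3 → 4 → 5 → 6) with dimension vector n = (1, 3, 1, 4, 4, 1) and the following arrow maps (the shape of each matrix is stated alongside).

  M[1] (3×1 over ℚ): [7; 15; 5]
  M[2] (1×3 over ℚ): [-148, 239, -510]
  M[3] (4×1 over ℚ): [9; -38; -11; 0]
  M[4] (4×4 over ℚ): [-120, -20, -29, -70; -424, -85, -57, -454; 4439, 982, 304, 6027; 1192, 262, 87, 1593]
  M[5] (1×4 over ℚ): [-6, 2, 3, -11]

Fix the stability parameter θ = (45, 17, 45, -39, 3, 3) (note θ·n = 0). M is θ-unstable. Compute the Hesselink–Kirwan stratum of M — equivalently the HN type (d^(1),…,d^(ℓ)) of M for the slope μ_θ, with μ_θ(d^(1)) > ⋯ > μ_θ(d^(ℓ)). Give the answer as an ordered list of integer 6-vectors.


Interval decomposition of M: I[1,6], I[2,2]^2, I[4,5]^3.
HN type (ℓ=4): μ^(1)=17; μ^(2)=37/3; μ^(3)=3; μ^(4)=-39

((0, 2, 0, 0, 0, 0); (1, 1, 1, 1, 1, 1); (0, 0, 0, 0, 3, 0); (0, 0, 0, 3, 0, 0))


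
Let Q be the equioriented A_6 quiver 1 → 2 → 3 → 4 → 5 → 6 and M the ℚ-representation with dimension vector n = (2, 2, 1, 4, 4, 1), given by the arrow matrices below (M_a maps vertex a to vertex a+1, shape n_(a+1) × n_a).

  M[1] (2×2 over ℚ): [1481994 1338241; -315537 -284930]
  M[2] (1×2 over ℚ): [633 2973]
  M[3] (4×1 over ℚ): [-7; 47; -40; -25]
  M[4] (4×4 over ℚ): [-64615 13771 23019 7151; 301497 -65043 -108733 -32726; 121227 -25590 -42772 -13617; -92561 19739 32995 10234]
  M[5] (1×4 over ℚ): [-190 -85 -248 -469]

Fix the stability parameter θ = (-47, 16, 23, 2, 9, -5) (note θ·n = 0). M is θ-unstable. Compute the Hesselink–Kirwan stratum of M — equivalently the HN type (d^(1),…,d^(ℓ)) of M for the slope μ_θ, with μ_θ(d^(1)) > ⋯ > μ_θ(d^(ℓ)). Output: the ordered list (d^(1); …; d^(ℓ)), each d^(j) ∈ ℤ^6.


Interval decomposition of M: I[1,2], I[1,6], I[4,5]^3.
HN type (ℓ=4): μ^(1)=16; μ^(2)=9; μ^(3)=2; μ^(4)=-47

((0, 1, 0, 0, 0, 0); (0, 1, 1, 1, 4, 1); (0, 0, 0, 3, 0, 0); (2, 0, 0, 0, 0, 0))


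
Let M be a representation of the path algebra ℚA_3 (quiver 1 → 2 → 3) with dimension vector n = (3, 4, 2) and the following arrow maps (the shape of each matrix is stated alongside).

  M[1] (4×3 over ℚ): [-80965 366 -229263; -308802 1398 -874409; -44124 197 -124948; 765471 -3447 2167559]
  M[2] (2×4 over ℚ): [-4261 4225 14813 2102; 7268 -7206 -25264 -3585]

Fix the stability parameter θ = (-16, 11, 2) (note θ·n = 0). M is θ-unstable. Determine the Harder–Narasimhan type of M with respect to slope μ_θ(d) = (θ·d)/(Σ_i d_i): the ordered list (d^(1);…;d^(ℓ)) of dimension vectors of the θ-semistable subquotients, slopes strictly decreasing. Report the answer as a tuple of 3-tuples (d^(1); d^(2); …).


Barcode: M ≅ I[1,2], I[1,3]^2, I[2,2]. HN layers by μ_θ (3 steps, strictly decreasing):
  μ^(1)=11; μ^(2)=13/2; μ^(3)=-16

((0, 2, 0); (0, 2, 2); (3, 0, 0))


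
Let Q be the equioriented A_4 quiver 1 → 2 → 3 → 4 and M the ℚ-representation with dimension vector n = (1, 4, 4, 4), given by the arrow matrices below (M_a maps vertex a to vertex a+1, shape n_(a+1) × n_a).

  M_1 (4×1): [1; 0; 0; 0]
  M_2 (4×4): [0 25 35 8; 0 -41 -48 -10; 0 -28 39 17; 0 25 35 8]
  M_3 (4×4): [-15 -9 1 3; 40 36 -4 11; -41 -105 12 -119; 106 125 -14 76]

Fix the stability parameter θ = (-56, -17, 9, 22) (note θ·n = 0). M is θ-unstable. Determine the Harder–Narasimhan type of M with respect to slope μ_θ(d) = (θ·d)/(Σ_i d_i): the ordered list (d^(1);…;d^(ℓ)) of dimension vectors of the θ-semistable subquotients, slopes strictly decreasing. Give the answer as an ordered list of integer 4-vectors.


Via rank(M_{q-1}∘⋯∘M_p): M ≅ I[1,2], I[2,4]^3, I[3,4].
μ_θ-semistable layers: μ^(1)=22; μ^(2)=9; μ^(3)=-17; μ^(4)=-56

((0, 0, 0, 4); (0, 0, 4, 0); (0, 4, 0, 0); (1, 0, 0, 0))


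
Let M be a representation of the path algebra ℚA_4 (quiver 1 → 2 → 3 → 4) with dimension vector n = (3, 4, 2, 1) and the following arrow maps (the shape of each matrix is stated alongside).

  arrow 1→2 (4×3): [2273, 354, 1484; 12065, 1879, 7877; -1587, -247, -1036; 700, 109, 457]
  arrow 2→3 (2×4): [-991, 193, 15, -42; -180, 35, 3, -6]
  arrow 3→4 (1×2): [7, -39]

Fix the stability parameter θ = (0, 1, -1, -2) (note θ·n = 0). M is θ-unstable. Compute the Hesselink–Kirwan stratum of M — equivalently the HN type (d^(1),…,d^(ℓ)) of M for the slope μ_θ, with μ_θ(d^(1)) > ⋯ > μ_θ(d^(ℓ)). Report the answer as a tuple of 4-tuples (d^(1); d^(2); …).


Barcode: M ≅ I[1,2], I[1,3], I[1,4], I[2,2]. HN layers by μ_θ (3 steps, strictly decreasing):
  μ^(1)=1; μ^(2)=0; μ^(3)=-1/2

((0, 2, 0, 0); (2, 1, 1, 0); (1, 1, 1, 1))


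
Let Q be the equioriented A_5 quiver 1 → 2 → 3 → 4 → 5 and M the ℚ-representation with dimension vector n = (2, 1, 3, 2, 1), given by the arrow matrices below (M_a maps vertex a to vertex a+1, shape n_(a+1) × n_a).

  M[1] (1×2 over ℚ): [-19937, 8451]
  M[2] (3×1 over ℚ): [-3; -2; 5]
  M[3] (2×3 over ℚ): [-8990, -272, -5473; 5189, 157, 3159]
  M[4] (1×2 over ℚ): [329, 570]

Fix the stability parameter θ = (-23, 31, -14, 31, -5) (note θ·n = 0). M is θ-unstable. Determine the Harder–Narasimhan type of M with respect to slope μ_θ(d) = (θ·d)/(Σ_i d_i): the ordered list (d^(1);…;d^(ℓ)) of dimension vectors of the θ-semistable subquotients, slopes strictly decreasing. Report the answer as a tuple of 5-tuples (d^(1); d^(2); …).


Interval decomposition of M: I[1,1], I[1,5], I[3,3], I[3,4].
HN type (ℓ=5): μ^(1)=31; μ^(2)=13; μ^(3)=17/2; μ^(4)=-14; μ^(5)=-23

((0, 0, 0, 1, 0); (0, 0, 0, 1, 1); (0, 1, 1, 0, 0); (0, 0, 2, 0, 0); (2, 0, 0, 0, 0))


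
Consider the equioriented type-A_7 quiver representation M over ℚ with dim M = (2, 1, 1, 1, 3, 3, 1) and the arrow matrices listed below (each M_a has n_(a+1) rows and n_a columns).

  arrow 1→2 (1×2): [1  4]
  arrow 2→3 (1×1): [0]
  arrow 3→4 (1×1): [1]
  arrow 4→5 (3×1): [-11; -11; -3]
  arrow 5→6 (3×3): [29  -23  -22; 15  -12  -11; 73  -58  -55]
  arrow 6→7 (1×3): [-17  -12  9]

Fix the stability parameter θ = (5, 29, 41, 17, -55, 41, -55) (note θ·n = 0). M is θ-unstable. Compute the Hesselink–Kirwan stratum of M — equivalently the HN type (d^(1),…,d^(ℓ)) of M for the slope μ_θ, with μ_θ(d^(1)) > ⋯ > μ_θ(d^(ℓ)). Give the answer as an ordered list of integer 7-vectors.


Interval decomposition of M: I[1,1], I[1,2], I[3,5], I[5,6], I[5,7], I[6,6].
HN type (ℓ=6): μ^(1)=41; μ^(2)=29; μ^(3)=5; μ^(4)=1; μ^(5)=-7; μ^(6)=-55

((0, 0, 0, 0, 0, 2, 0); (0, 1, 0, 0, 0, 0, 0); (2, 0, 0, 0, 0, 0, 0); (0, 0, 1, 1, 1, 0, 0); (0, 0, 0, 0, 0, 1, 1); (0, 0, 0, 0, 2, 0, 0))


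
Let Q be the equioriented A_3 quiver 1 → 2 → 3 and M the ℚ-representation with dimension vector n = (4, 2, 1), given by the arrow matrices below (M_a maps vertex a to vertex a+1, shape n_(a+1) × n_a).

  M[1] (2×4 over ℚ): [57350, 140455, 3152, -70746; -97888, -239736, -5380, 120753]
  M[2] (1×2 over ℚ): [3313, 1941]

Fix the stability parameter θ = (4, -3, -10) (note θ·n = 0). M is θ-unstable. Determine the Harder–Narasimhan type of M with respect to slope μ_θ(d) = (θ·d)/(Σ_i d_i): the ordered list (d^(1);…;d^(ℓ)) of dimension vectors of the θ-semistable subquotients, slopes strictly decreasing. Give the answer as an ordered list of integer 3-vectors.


Via rank(M_{q-1}∘⋯∘M_p): M ≅ I[1,1]^2, I[1,2], I[1,3].
μ_θ-semistable layers: μ^(1)=4; μ^(2)=1/2; μ^(3)=-3

((2, 0, 0); (1, 1, 0); (1, 1, 1))


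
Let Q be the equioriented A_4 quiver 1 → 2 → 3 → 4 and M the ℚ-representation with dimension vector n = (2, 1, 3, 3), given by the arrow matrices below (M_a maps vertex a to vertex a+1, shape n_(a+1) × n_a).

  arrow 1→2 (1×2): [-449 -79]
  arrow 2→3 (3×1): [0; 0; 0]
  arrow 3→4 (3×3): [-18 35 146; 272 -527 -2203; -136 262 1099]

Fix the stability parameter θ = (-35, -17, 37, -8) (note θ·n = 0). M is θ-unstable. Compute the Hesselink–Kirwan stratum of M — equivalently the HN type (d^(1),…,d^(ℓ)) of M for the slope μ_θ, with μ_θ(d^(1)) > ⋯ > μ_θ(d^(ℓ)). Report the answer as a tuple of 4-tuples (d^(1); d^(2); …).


Via rank(M_{q-1}∘⋯∘M_p): M ≅ I[1,1], I[1,2], I[3,4]^3.
μ_θ-semistable layers: μ^(1)=29/2; μ^(2)=-17; μ^(3)=-35

((0, 0, 3, 3); (0, 1, 0, 0); (2, 0, 0, 0))


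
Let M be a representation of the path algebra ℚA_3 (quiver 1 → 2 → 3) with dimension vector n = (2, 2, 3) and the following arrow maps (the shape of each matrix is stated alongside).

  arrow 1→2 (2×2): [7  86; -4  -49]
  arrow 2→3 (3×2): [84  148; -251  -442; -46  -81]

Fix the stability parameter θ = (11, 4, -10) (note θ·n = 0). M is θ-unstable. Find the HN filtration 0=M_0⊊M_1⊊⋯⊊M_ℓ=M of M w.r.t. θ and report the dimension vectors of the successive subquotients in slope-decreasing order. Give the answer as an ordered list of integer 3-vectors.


Barcode: M ≅ I[1,3]^2, I[3,3]. HN layers by μ_θ (2 steps, strictly decreasing):
  μ^(1)=5/3; μ^(2)=-10

((2, 2, 2); (0, 0, 1))


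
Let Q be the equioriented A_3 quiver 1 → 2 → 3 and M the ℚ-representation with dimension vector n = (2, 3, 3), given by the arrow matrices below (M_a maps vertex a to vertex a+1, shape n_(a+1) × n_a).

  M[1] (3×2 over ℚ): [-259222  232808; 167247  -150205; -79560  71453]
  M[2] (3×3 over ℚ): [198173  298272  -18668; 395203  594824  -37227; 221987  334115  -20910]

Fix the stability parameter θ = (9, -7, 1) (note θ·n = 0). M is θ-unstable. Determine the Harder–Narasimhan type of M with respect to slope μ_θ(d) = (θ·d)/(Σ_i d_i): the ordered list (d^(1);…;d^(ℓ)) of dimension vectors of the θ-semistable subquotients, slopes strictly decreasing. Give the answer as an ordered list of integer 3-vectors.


Barcode: M ≅ I[1,3]^2, I[2,3]. HN layers by μ_θ (2 steps, strictly decreasing):
  μ^(1)=1; μ^(2)=-7

((2, 2, 3); (0, 1, 0))


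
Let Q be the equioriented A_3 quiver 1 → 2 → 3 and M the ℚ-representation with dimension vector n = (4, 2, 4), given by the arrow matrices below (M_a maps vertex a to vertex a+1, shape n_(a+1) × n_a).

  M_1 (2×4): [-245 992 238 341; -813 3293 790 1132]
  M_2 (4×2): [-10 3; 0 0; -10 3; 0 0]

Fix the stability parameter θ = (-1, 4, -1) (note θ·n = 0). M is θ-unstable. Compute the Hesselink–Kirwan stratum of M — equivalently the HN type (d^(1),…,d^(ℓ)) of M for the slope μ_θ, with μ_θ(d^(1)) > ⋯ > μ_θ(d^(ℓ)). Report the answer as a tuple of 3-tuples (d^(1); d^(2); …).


Barcode: M ≅ I[1,1]^2, I[1,2], I[1,3], I[3,3]^3. HN layers by μ_θ (3 steps, strictly decreasing):
  μ^(1)=4; μ^(2)=3/2; μ^(3)=-1

((0, 1, 0); (0, 1, 1); (4, 0, 3))


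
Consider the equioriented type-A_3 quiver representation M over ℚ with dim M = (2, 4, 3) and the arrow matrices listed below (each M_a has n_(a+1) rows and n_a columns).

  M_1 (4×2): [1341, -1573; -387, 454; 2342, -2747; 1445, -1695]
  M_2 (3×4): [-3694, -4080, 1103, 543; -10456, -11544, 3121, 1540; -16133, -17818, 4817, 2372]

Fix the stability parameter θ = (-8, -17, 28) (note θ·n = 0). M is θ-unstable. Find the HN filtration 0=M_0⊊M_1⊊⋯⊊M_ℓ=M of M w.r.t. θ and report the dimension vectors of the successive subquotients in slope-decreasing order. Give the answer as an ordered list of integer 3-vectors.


Via rank(M_{q-1}∘⋯∘M_p): M ≅ I[1,3]^2, I[2,2], I[2,3].
μ_θ-semistable layers: μ^(1)=28; μ^(2)=-25/2; μ^(3)=-17

((0, 0, 3); (2, 2, 0); (0, 2, 0))


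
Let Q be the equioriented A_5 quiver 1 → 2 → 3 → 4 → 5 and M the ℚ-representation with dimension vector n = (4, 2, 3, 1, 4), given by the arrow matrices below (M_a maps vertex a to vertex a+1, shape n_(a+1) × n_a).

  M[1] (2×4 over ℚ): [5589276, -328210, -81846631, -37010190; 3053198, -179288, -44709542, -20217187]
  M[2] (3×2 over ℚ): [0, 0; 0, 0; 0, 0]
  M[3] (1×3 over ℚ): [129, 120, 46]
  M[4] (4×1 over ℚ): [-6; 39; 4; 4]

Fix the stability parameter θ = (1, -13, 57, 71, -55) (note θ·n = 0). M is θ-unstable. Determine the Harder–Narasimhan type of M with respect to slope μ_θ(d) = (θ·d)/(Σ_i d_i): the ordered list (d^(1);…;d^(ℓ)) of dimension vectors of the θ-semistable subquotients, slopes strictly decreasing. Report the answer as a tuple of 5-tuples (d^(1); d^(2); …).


Via rank(M_{q-1}∘⋯∘M_p): M ≅ I[1,1]^2, I[1,2]^2, I[3,3]^2, I[3,5], I[5,5]^3.
μ_θ-semistable layers: μ^(1)=57; μ^(2)=73/3; μ^(3)=1; μ^(4)=-6; μ^(5)=-55

((0, 0, 2, 0, 0); (0, 0, 1, 1, 1); (2, 0, 0, 0, 0); (2, 2, 0, 0, 0); (0, 0, 0, 0, 3))


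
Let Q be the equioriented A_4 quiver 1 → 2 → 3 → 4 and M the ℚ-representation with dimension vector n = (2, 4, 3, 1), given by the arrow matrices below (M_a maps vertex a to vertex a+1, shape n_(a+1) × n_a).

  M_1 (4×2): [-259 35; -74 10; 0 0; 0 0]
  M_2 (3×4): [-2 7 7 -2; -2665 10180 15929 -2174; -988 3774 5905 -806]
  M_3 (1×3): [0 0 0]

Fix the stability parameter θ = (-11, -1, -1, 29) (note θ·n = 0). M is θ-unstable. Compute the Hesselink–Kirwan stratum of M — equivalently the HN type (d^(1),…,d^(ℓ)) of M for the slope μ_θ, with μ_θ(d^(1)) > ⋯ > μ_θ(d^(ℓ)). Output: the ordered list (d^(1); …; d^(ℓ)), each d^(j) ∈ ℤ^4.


Interval decomposition of M: I[1,1], I[1,3], I[2,2], I[2,3]^2, I[4,4].
HN type (ℓ=3): μ^(1)=29; μ^(2)=-1; μ^(3)=-11

((0, 0, 0, 1); (0, 4, 3, 0); (2, 0, 0, 0))


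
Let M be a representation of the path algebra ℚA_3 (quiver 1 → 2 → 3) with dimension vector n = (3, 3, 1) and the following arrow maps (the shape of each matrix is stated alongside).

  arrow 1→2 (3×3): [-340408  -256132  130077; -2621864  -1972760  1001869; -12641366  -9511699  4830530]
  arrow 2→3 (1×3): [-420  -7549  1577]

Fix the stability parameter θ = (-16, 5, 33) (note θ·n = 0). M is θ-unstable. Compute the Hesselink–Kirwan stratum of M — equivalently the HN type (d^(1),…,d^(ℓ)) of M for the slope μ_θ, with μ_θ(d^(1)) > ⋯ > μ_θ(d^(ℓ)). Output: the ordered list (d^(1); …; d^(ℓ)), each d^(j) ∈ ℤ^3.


Barcode: M ≅ I[1,2]^2, I[1,3]. HN layers by μ_θ (3 steps, strictly decreasing):
  μ^(1)=33; μ^(2)=5; μ^(3)=-16

((0, 0, 1); (0, 3, 0); (3, 0, 0))


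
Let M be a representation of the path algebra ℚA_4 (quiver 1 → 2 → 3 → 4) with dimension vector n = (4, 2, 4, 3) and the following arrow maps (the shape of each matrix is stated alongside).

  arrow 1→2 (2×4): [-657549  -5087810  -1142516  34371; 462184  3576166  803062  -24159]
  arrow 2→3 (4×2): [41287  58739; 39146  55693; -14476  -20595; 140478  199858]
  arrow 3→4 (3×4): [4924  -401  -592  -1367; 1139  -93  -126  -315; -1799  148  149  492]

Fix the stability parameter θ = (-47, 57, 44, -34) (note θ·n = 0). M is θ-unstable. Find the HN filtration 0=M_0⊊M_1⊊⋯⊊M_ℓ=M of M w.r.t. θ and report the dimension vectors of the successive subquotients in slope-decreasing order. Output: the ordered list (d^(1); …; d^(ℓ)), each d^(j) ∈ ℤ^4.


Barcode: M ≅ I[1,1]^2, I[1,4]^2, I[3,3], I[3,4]. HN layers by μ_θ (4 steps, strictly decreasing):
  μ^(1)=44; μ^(2)=67/3; μ^(3)=5; μ^(4)=-47

((0, 0, 1, 0); (0, 2, 2, 2); (0, 0, 1, 1); (4, 0, 0, 0))


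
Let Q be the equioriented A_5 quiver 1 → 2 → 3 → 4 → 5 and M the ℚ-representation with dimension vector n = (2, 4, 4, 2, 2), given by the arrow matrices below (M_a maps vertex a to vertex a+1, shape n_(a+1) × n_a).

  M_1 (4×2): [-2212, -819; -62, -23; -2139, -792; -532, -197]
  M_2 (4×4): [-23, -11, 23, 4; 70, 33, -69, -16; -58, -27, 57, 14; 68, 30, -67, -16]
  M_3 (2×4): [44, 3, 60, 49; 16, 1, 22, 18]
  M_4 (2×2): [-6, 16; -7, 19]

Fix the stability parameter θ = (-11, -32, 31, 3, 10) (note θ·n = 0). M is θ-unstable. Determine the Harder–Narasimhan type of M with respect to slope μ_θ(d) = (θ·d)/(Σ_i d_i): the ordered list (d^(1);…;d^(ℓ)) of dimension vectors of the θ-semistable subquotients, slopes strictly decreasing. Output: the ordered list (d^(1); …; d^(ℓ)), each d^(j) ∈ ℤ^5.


Barcode: M ≅ I[1,5]^2, I[2,3]^2. HN layers by μ_θ (4 steps, strictly decreasing):
  μ^(1)=31; μ^(2)=44/3; μ^(3)=-43/2; μ^(4)=-32

((0, 0, 2, 0, 0); (0, 0, 2, 2, 2); (2, 2, 0, 0, 0); (0, 2, 0, 0, 0))


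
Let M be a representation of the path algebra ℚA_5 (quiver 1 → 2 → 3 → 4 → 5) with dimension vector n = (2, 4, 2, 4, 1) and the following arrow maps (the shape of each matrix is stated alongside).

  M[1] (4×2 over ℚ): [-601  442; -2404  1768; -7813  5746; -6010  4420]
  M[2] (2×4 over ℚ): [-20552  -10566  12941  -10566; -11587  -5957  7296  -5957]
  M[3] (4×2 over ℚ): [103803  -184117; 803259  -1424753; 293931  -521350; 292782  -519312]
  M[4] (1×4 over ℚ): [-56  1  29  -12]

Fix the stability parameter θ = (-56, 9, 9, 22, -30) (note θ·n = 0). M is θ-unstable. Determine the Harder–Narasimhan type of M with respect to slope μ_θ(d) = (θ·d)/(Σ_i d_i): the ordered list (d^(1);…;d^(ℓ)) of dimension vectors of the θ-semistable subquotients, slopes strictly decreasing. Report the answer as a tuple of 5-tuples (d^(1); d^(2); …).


Barcode: M ≅ I[1,1], I[1,5], I[2,2]^2, I[2,4], I[4,4]^2. HN layers by μ_θ (4 steps, strictly decreasing):
  μ^(1)=22; μ^(2)=9; μ^(3)=5/2; μ^(4)=-56

((0, 0, 0, 3, 0); (0, 3, 1, 0, 0); (0, 1, 1, 1, 1); (2, 0, 0, 0, 0))


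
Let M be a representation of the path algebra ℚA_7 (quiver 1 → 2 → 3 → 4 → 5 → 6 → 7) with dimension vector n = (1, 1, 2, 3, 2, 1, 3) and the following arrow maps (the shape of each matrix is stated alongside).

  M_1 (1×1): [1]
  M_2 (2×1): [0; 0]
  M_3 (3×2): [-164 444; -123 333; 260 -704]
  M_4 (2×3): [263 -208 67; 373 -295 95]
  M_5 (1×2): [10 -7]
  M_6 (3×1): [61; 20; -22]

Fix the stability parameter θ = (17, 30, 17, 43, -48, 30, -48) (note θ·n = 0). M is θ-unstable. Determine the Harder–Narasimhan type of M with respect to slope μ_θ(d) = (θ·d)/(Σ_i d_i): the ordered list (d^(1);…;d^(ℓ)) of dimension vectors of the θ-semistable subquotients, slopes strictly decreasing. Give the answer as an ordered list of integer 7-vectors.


Via rank(M_{q-1}∘⋯∘M_p): M ≅ I[1,2], I[3,5], I[3,7], I[4,4], I[7,7]^2.
μ_θ-semistable layers: μ^(1)=43; μ^(2)=30; μ^(3)=17; μ^(4)=4; μ^(5)=-6/5; μ^(6)=-48

((0, 0, 0, 1, 0, 0, 0); (0, 1, 0, 0, 0, 0, 0); (1, 0, 0, 0, 0, 0, 0); (0, 0, 1, 1, 1, 0, 0); (0, 0, 1, 1, 1, 1, 1); (0, 0, 0, 0, 0, 0, 2))


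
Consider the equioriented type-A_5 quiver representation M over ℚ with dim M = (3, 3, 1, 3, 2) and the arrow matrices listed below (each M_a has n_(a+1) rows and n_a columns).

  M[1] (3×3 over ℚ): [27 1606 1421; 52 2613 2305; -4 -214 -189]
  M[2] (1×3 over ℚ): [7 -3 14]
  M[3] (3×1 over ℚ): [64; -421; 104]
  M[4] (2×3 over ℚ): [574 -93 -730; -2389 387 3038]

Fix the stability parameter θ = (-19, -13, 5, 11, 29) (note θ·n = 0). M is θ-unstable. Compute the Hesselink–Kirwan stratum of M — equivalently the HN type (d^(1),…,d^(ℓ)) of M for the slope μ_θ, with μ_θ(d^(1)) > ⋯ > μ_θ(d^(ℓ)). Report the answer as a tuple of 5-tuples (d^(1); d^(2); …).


Barcode: M ≅ I[1,2]^2, I[1,5], I[4,4], I[4,5]. HN layers by μ_θ (5 steps, strictly decreasing):
  μ^(1)=29; μ^(2)=11; μ^(3)=5; μ^(4)=-13; μ^(5)=-19

((0, 0, 0, 0, 2); (0, 0, 0, 3, 0); (0, 0, 1, 0, 0); (0, 3, 0, 0, 0); (3, 0, 0, 0, 0))


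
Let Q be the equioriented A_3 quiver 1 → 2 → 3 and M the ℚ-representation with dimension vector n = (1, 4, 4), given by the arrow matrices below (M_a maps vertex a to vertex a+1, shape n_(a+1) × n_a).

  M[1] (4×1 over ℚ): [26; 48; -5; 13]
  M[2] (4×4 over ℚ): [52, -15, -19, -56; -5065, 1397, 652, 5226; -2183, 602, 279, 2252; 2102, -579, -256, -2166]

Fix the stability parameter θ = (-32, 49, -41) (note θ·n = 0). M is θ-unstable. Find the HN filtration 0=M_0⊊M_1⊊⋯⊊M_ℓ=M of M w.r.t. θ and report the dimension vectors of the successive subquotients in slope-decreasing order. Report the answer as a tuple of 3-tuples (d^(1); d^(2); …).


Interval decomposition of M: I[1,3], I[2,3]^3.
HN type (ℓ=2): μ^(1)=4; μ^(2)=-32

((0, 4, 4); (1, 0, 0))


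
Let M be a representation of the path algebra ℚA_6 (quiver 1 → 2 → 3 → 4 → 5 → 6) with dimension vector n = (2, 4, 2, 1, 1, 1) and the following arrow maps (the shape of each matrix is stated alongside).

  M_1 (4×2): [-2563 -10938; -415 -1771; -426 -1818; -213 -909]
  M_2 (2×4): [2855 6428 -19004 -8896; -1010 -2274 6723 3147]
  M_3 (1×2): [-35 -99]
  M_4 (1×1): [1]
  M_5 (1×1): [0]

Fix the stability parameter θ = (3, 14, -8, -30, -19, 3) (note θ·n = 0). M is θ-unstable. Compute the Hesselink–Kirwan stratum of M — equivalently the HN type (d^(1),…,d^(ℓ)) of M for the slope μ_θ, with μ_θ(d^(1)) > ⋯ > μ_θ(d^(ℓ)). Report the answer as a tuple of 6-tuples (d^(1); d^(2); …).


Barcode: M ≅ I[1,3], I[1,5], I[2,2]^2, I[6,6]. HN layers by μ_θ (3 steps, strictly decreasing):
  μ^(1)=14; μ^(2)=3; μ^(3)=-8

((0, 2, 0, 0, 0, 0); (1, 1, 1, 0, 0, 1); (1, 1, 1, 1, 1, 0))


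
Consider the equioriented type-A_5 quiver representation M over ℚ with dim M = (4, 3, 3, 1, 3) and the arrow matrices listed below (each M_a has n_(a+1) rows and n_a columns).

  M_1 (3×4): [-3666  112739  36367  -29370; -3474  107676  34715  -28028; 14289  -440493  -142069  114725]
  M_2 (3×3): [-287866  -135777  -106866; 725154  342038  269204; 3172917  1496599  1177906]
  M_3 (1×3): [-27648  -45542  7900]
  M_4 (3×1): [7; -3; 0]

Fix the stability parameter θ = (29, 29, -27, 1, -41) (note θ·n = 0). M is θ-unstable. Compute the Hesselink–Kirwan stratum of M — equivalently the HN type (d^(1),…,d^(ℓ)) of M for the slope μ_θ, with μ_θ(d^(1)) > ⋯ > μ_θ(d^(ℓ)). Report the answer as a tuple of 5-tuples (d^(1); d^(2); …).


Barcode: M ≅ I[1,1], I[1,2], I[1,3]^2, I[3,5], I[5,5]^2. HN layers by μ_θ (5 steps, strictly decreasing):
  μ^(1)=29; μ^(2)=31/3; μ^(3)=-20; μ^(4)=-27; μ^(5)=-41

((2, 1, 0, 0, 0); (2, 2, 2, 0, 0); (0, 0, 0, 1, 1); (0, 0, 1, 0, 0); (0, 0, 0, 0, 2))


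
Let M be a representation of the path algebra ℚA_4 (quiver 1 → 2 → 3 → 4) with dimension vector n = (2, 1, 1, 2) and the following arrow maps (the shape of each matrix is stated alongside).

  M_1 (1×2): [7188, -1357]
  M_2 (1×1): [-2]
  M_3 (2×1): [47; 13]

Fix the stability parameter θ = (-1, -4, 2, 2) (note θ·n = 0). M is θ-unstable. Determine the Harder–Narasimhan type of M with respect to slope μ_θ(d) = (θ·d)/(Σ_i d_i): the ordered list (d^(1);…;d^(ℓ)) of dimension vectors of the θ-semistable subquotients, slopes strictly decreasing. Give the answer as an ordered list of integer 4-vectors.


Interval decomposition of M: I[1,1], I[1,4], I[4,4].
HN type (ℓ=3): μ^(1)=2; μ^(2)=-1; μ^(3)=-5/2

((0, 0, 1, 2); (1, 0, 0, 0); (1, 1, 0, 0))


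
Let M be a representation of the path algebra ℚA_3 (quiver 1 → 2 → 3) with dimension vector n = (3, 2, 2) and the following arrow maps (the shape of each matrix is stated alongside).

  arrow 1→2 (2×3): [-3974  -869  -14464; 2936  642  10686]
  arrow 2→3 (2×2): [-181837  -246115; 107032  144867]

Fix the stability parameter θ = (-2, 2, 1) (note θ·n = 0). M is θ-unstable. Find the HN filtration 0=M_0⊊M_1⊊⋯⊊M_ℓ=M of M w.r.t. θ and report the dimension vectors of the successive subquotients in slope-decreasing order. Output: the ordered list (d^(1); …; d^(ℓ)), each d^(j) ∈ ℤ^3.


Interval decomposition of M: I[1,1], I[1,3]^2.
HN type (ℓ=2): μ^(1)=3/2; μ^(2)=-2

((0, 2, 2); (3, 0, 0))


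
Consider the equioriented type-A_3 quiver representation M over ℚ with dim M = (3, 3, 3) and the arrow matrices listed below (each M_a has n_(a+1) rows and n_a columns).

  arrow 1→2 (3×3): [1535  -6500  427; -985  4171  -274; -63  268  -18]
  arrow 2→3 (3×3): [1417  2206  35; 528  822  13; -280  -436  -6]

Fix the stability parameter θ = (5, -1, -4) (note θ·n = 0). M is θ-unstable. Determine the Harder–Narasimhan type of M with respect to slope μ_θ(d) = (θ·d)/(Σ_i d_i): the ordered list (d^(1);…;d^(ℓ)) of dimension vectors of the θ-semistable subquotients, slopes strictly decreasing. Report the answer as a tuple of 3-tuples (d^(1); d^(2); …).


Via rank(M_{q-1}∘⋯∘M_p): M ≅ I[1,2], I[1,3]^2, I[3,3].
μ_θ-semistable layers: μ^(1)=2; μ^(2)=0; μ^(3)=-4

((1, 1, 0); (2, 2, 2); (0, 0, 1))


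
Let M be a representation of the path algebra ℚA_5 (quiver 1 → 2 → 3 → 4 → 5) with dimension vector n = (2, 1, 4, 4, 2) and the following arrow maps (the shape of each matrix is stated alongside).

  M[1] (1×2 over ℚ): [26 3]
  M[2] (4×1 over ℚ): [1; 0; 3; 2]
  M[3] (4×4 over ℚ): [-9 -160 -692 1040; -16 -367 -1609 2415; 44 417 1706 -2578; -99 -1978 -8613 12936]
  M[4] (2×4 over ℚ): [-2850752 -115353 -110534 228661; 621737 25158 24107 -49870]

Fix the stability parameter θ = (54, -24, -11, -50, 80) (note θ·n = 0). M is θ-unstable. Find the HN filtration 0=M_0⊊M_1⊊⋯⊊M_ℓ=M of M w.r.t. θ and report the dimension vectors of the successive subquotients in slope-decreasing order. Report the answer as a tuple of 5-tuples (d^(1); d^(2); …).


Via rank(M_{q-1}∘⋯∘M_p): M ≅ I[1,1], I[1,5], I[3,4]^2, I[3,5].
μ_θ-semistable layers: μ^(1)=80; μ^(2)=54; μ^(3)=-31/4; μ^(4)=-61/2

((0, 0, 0, 0, 2); (1, 0, 0, 0, 0); (1, 1, 1, 1, 0); (0, 0, 3, 3, 0))


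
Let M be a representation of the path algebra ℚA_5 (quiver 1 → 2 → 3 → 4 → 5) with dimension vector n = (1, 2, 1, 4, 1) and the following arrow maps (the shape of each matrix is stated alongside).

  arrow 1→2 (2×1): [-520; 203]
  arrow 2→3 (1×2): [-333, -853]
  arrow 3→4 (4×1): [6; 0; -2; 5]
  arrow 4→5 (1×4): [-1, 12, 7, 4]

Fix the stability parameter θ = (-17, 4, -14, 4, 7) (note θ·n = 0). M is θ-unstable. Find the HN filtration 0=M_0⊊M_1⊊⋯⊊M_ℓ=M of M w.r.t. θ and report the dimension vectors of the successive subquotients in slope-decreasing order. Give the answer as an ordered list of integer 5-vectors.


Barcode: M ≅ I[1,4], I[2,2], I[4,4]^2, I[4,5]. HN layers by μ_θ (4 steps, strictly decreasing):
  μ^(1)=7; μ^(2)=4; μ^(3)=-5; μ^(4)=-17

((0, 0, 0, 0, 1); (0, 1, 0, 4, 0); (0, 1, 1, 0, 0); (1, 0, 0, 0, 0))


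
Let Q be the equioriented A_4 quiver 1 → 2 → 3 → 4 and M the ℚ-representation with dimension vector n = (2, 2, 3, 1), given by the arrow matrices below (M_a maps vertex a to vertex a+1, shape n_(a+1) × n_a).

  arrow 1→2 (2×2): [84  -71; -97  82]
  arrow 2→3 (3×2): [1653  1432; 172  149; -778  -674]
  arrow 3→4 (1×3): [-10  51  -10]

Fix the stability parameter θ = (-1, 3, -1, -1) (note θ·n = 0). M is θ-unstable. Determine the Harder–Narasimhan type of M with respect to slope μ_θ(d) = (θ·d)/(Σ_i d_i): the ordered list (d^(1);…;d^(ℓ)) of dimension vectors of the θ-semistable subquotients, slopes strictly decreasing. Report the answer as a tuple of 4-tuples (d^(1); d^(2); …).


Barcode: M ≅ I[1,3], I[1,4], I[3,3]. HN layers by μ_θ (3 steps, strictly decreasing):
  μ^(1)=1; μ^(2)=1/3; μ^(3)=-1

((0, 1, 1, 0); (0, 1, 1, 1); (2, 0, 1, 0))


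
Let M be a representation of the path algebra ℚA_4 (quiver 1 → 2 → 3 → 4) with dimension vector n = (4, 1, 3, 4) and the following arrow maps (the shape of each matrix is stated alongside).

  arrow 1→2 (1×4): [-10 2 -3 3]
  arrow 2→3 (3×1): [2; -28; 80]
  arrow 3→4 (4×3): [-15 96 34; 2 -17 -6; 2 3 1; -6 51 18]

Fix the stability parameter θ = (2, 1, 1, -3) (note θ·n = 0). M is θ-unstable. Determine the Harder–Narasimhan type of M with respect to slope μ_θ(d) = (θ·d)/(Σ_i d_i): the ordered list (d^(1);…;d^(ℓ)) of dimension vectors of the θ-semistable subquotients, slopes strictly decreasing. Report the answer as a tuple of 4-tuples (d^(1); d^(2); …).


Via rank(M_{q-1}∘⋯∘M_p): M ≅ I[1,1]^3, I[1,4], I[3,4]^2, I[4,4].
μ_θ-semistable layers: μ^(1)=2; μ^(2)=1/4; μ^(3)=-1; μ^(4)=-3

((3, 0, 0, 0); (1, 1, 1, 1); (0, 0, 2, 2); (0, 0, 0, 1))


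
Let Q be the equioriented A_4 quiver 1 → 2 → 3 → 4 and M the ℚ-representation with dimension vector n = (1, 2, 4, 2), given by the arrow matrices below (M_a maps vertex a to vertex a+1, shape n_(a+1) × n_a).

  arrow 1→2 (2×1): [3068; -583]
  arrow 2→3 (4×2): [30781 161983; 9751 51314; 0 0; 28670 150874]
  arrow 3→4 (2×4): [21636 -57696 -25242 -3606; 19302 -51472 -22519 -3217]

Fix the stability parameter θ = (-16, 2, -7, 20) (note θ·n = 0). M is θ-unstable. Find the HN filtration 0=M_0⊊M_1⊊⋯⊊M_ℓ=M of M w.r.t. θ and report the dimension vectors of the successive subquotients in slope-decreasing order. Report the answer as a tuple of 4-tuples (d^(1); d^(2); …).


Barcode: M ≅ I[1,3], I[2,3], I[3,3], I[3,4], I[4,4]. HN layers by μ_θ (4 steps, strictly decreasing):
  μ^(1)=20; μ^(2)=-5/2; μ^(3)=-7; μ^(4)=-16

((0, 0, 0, 2); (0, 2, 2, 0); (0, 0, 2, 0); (1, 0, 0, 0))


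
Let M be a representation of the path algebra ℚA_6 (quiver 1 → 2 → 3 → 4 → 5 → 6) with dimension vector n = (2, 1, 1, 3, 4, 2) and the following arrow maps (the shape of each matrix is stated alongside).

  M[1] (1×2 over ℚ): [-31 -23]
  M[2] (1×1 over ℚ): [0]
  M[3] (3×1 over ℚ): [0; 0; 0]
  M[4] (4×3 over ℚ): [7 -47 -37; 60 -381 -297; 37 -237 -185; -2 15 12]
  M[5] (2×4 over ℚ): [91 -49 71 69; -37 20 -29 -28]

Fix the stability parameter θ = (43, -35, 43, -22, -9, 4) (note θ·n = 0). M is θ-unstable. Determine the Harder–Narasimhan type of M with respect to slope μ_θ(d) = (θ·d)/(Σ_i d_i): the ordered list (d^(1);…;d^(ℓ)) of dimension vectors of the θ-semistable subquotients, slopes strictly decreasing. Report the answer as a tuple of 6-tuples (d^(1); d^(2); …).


Interval decomposition of M: I[1,1], I[1,2], I[3,3], I[4,5], I[4,6]^2, I[5,5].
HN type (ℓ=4): μ^(1)=43; μ^(2)=4; μ^(3)=-9; μ^(4)=-22

((1, 0, 1, 0, 0, 0); (1, 1, 0, 0, 0, 2); (0, 0, 0, 0, 4, 0); (0, 0, 0, 3, 0, 0))


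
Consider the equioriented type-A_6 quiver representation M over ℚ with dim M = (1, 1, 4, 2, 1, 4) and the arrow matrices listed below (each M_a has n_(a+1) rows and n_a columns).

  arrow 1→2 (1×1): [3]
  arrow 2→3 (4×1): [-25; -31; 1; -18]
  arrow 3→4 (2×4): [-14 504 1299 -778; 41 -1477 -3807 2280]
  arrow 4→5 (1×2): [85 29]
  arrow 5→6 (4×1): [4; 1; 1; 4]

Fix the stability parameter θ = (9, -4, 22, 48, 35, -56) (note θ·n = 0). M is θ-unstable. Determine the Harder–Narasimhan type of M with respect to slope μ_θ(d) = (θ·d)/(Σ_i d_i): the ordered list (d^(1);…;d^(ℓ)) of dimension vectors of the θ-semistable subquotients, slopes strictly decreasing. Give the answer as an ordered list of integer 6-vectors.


Barcode: M ≅ I[1,4], I[3,3]^2, I[3,6], I[6,6]^3. HN layers by μ_θ (5 steps, strictly decreasing):
  μ^(1)=48; μ^(2)=22; μ^(3)=49/4; μ^(4)=5/2; μ^(5)=-56

((0, 0, 0, 1, 0, 0); (0, 0, 3, 0, 0, 0); (0, 0, 1, 1, 1, 1); (1, 1, 0, 0, 0, 0); (0, 0, 0, 0, 0, 3))


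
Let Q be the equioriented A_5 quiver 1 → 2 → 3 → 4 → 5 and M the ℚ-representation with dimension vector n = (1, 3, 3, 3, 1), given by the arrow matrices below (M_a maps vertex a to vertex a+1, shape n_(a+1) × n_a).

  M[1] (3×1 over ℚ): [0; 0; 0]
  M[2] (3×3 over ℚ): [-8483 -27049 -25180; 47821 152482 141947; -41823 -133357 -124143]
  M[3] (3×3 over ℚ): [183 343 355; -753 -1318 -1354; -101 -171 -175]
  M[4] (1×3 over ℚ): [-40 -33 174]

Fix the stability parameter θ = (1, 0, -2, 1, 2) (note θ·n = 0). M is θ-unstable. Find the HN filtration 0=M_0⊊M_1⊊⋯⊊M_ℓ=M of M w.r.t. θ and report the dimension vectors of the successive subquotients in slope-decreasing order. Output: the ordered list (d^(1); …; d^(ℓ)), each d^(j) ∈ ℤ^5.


Interval decomposition of M: I[1,1], I[2,3], I[2,4], I[2,5], I[4,4].
HN type (ℓ=3): μ^(1)=2; μ^(2)=1; μ^(3)=-1

((0, 0, 0, 0, 1); (1, 0, 0, 3, 0); (0, 3, 3, 0, 0))


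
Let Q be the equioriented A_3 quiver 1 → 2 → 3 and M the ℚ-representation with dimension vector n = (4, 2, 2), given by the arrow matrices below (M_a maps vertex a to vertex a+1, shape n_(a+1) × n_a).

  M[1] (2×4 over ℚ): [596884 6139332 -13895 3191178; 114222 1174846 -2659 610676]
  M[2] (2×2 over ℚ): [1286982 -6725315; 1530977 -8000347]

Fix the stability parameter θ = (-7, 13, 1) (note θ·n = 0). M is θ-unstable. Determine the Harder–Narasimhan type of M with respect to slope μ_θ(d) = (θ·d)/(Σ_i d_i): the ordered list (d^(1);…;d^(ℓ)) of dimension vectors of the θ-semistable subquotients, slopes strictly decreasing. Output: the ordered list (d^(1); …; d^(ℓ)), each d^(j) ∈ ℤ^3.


Via rank(M_{q-1}∘⋯∘M_p): M ≅ I[1,1]^2, I[1,3]^2.
μ_θ-semistable layers: μ^(1)=7; μ^(2)=-7

((0, 2, 2); (4, 0, 0))


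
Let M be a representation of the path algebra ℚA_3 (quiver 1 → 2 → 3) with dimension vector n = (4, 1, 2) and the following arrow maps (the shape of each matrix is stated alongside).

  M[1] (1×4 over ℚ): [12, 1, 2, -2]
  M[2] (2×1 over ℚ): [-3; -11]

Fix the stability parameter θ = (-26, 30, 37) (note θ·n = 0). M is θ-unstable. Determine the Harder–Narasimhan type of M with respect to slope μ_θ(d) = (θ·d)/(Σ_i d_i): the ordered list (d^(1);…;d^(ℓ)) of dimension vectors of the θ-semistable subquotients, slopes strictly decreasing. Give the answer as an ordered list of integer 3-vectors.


Interval decomposition of M: I[1,1]^3, I[1,3], I[3,3].
HN type (ℓ=3): μ^(1)=37; μ^(2)=30; μ^(3)=-26

((0, 0, 2); (0, 1, 0); (4, 0, 0))


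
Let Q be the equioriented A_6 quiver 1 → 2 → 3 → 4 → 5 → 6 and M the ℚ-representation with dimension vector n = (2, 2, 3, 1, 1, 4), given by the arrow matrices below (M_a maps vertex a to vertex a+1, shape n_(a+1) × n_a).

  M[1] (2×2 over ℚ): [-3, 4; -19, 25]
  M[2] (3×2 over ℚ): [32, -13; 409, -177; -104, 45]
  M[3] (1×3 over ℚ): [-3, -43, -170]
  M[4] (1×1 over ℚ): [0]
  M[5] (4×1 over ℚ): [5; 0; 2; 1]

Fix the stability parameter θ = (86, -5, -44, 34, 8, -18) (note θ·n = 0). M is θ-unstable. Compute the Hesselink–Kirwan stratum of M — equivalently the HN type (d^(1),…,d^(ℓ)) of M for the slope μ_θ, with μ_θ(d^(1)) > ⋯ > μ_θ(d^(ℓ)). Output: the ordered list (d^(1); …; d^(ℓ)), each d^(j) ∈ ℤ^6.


Interval decomposition of M: I[1,3], I[1,4], I[3,3], I[5,6], I[6,6]^3.
HN type (ℓ=5): μ^(1)=34; μ^(2)=37/3; μ^(3)=-5; μ^(4)=-18; μ^(5)=-44

((0, 0, 0, 1, 0, 0); (2, 2, 2, 0, 0, 0); (0, 0, 0, 0, 1, 1); (0, 0, 0, 0, 0, 3); (0, 0, 1, 0, 0, 0))


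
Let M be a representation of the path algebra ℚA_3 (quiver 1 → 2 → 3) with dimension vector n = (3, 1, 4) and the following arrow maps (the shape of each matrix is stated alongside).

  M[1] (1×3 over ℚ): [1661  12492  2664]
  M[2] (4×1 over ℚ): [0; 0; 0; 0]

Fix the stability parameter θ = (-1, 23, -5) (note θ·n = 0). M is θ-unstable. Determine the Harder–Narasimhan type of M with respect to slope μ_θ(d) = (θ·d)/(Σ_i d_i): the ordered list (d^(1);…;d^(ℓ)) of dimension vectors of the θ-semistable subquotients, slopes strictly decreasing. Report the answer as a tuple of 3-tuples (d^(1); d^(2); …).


Via rank(M_{q-1}∘⋯∘M_p): M ≅ I[1,1]^2, I[1,2], I[3,3]^4.
μ_θ-semistable layers: μ^(1)=23; μ^(2)=-1; μ^(3)=-5

((0, 1, 0); (3, 0, 0); (0, 0, 4))


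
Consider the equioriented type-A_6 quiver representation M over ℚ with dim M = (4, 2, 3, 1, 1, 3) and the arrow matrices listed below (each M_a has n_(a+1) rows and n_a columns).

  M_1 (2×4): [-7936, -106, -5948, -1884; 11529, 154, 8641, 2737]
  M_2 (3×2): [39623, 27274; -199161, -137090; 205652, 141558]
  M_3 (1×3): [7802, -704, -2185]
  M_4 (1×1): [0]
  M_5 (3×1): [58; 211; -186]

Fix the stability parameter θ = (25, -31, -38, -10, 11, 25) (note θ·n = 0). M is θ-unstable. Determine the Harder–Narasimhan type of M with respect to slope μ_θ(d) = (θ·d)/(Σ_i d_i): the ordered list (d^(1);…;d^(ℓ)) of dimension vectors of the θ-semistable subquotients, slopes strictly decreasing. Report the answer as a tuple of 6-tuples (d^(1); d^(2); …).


Interval decomposition of M: I[1,1]^2, I[1,3], I[1,4], I[3,3], I[5,6], I[6,6]^2.
HN type (ℓ=5): μ^(1)=25; μ^(2)=11; μ^(3)=-10; μ^(4)=-44/3; μ^(5)=-38

((2, 0, 0, 0, 0, 3); (0, 0, 0, 0, 1, 0); (0, 0, 0, 1, 0, 0); (2, 2, 2, 0, 0, 0); (0, 0, 1, 0, 0, 0))
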